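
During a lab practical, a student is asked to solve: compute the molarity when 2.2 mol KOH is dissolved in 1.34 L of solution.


M = n/V = 2.2/1.34 = 1.642 mol/L

1.642 M


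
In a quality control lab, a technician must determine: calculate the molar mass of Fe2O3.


M(Fe2O3) = 2×55.85 + 3×16.0
= 111.7 + 48.0
= 159.7 g/mol

159.7 g/mol


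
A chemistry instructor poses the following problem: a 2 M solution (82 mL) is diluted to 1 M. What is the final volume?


C1V1 = C2V2
2 × 82 = 1 × V2
V2 = 164/1 = 164.0 mL

164.0 mL


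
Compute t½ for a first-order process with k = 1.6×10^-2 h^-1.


t½ = ln2/k = 0.693147/(1.6×10^-2 h^-1)
= 43.32 h

43.32 h


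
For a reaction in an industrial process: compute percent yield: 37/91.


% yield = actual/theoretical × 100
= 37/91 × 100
= 40.66%

40.66%


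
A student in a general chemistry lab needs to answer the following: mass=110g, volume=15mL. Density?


ρ = mass/volume
= 110/15
= 7.333 g/mL

7.333 g/mL


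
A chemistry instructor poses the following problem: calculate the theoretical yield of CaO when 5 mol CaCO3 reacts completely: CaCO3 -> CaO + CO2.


Mole ratio CaO:CaCO3 = 1:1
n(CaO) = 5 × 1/1 = 5.000 mol
mass = 5.000 × 56.08 = 280.4 g

280.4 g


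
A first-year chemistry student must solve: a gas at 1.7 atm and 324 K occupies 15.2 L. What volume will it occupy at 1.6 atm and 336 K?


P1V1/T1 = P2V2/T2
V2 = P1V1T2/(T1P2)
= 1.7×15.2×336/(324×1.6)
= 16.748 L

16.748 L


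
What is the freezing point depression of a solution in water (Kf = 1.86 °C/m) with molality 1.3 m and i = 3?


ΔTf = Kf × m × i
= 1.86 × 1.3 × 3
= 7.254 °C

7.254 °C


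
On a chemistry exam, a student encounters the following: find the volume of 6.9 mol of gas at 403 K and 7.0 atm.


PV = nRT  (R = 0.08206 L·atm/(mol·K))
V = nRT/P = 6.9×0.08206×403/7.0
= 32.598 L

32.598 L


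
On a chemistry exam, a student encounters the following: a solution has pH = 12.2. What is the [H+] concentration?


[H+] = 10^(-pH) = 10^(-12.2)
= 6.31×10^-13 M

6.31×10^-13 M


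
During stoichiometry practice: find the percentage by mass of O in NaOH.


M(NaOH) = 1×22.99 + 1×16.0 + 1×1.008 = 39.998 g/mol
Mass of O = 1 × 16.0 = 16.00 g/mol
% O = 16.00/39.998 × 100 = 40.00%

40.00%


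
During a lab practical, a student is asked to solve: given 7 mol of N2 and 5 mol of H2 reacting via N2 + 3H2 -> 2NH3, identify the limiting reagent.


Mole ratio available / coefficient:
  N2: 7/1 = 7.000
  H2: 5/3 = 1.667
Smaller ratio is limiting.

H2


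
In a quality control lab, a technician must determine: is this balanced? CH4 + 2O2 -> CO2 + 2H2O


Equation: CH4 + 2O2 -> CO2 + 2H2O
Check atoms: C: 1=1, H: 4=4, O: 4=4
Balanced

Yes, balanced


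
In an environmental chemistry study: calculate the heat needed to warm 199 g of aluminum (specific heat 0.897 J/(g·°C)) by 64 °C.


q = mcΔT = 199 × 0.897 × 64
= 11424.19 J

11424.19 J


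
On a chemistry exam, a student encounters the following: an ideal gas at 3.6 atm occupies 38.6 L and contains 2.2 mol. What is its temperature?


PV = nRT  (R = 0.08206 L·atm/(mol·K))
T = PV/(nR) = 3.6×38.6/(2.2×0.08206)
= 138.96/0.180532
= 769.73 K

769.73 K


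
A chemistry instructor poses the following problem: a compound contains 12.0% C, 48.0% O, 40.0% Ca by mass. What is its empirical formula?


Assume 100 g sample. Moles of each element:
  C: 12.0/12.01 = 0.999 mol
  O: 48.0/16.0 = 3.0 mol
  Ca: 40.0/40.08 = 0.998 mol
Divide by smallest (0.998):
  C: 0.999/0.998 = 1.0
  O: 3.0/0.998 = 3.01
  Ca: 0.998/0.998 = 1.0
Empirical formula: CaCO3

CaCO3


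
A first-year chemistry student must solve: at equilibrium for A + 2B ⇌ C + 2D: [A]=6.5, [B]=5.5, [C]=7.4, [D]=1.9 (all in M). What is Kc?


Kc = [C][D]^2/([A][B]^2)
= (7.4^1 × 1.9^2)/(6.5^1 × 5.5^2)
= 26.714/196.625
= 0.1359

0.1359


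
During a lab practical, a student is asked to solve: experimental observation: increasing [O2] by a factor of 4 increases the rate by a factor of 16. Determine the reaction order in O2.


rate ∝ [O2]^n
4^n = 16 → n = 2
Order in O2: 2

2


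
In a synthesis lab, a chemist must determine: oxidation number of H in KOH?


H is +1 with nonmetals
Oxidation number: +1

+1


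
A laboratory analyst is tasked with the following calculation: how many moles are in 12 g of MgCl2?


M(MgCl2) = 95.21 g/mol
n = mass/M = 12/95.21 = 0.126 mol

0.126 mol


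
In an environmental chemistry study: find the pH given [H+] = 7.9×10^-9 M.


pH = -log10([H+]) = -log10(7.9×10^-9)
= 9 - log10(7.9)
= 9 - 0.9
= 8.1

8.1


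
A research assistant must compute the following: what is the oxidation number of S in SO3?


x + 3(-2) = 0, so x = +6
Oxidation number: +6

+6


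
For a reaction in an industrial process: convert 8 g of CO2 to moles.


M(CO2) = 44.01 g/mol
n = mass/M = 8/44.01 = 0.1818 mol

0.1818 mol


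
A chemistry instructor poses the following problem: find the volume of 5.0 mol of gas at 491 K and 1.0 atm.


PV = nRT  (R = 0.08206 L·atm/(mol·K))
V = nRT/P = 5.0×0.08206×491/1.0
= 201.457 L

201.457 L


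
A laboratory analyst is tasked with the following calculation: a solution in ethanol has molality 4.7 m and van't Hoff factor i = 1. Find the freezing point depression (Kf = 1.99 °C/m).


ΔTf = Kf × m × i
= 1.99 × 4.7 × 1
= 9.353 °C

9.353 °C


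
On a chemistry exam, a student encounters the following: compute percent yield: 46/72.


% yield = actual/theoretical × 100
= 46/72 × 100
= 63.89%

63.89%


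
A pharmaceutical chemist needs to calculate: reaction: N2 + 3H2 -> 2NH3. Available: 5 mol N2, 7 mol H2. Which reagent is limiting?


Mole ratio available / coefficient:
  N2: 5/1 = 5.000
  H2: 7/3 = 2.333
Smaller ratio is limiting.

H2


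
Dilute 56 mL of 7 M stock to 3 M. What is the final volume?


C1V1 = C2V2
7 × 56 = 3 × V2
V2 = 392/3 = 130.67 mL

130.67 mL


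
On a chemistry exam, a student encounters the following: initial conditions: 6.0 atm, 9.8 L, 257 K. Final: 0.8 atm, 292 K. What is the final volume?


P1V1/T1 = P2V2/T2
V2 = P1V1T2/(T1P2)
= 6.0×9.8×292/(257×0.8)
= 83.51 L

83.51 L


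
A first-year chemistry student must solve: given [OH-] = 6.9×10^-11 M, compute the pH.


pOH = -log10([OH-]) = -log10(6.9×10^-11)
= 11 - log10(6.9) = 10.16
pH = 14 - pOH = 14 - 10.16 = 3.84

3.84


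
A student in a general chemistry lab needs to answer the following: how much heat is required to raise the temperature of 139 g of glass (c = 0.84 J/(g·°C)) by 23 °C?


q = mcΔT = 139 × 0.84 × 23
= 2685.48 J

2685.48 J


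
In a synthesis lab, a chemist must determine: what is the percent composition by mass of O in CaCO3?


M(CaCO3) = 1×40.08 + 1×12.01 + 3×16.0 = 100.09 g/mol
Mass of O = 3 × 16.0 = 48.00 g/mol
% O = 48.00/100.09 × 100 = 47.96%

47.96%


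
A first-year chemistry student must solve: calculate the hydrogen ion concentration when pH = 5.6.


[H+] = 10^(-pH) = 10^(-5.6)
= 2.51×10^-6 M

2.51×10^-6 M


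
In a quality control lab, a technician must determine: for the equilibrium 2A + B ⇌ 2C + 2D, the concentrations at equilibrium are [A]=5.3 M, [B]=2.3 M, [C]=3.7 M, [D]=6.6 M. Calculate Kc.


Kc = [C]^2[D]^2/([A]^2[B])
= (3.7^2 × 6.6^2)/(5.3^2 × 2.3^1)
= 596.3364/64.607
= 9.230

9.230


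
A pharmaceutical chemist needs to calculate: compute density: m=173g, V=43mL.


ρ = mass/volume
= 173/43
= 4.023 g/mL

4.023 g/mL


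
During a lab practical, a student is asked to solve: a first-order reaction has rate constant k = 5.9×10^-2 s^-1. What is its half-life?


t½ = ln2/k = 0.693147/(5.9×10^-2 s^-1)
= 11.75 s

11.75 s


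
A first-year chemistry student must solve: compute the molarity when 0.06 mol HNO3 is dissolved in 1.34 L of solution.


M = n/V = 0.06/1.34 = 0.045 mol/L

0.045 M


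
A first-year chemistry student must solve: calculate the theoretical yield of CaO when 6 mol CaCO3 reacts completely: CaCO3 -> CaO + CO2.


Mole ratio CaO:CaCO3 = 1:1
n(CaO) = 6 × 1/1 = 6.000 mol
mass = 6.000 × 56.08 = 336.48 g

336.48 g


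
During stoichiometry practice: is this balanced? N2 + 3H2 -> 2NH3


Equation: N2 + 3H2 -> 2NH3
Check atoms: H: 6=6, N: 2=2
Balanced

Yes, balanced


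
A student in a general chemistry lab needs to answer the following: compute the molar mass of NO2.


M(NO2) = 1×14.01 + 2×16.0
= 14.01 + 32.0
= 46.01 g/mol

46.01 g/mol


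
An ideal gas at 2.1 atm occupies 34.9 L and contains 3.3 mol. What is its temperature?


PV = nRT  (R = 0.08206 L·atm/(mol·K))
T = PV/(nR) = 2.1×34.9/(3.3×0.08206)
= 73.29/0.270798
= 270.64 K

270.64 K


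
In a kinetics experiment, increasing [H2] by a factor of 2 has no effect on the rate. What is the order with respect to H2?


rate ∝ [H2]^n
rate ∝ [H2]^0
Order in H2: 0

0


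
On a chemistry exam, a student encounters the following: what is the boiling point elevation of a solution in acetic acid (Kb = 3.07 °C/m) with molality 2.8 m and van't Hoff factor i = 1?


ΔTb = Kb × m × i
= 3.07 × 2.8 × 1
= 8.596 °C

8.596 °C


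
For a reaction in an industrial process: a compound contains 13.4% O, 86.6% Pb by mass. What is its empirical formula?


Assume 100 g sample. Moles of each element:
  O: 13.4/16.0 = 0.838 mol
  Pb: 86.6/207.2 = 0.418 mol
Divide by smallest (0.418):
  O: 0.838/0.418 = 2.0
  Pb: 0.418/0.418 = 1.0
Empirical formula: PbO2

PbO2


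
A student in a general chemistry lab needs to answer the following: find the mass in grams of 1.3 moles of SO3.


M(SO3) = 80.07 g/mol
mass = n × M = 1.3 × 80.07 = 104.09 g

104.09 g


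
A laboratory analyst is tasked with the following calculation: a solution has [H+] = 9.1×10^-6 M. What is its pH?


pH = -log10([H+]) = -log10(9.1×10^-6)
= 6 - log10(9.1)
= 6 - 0.96
= 5.04

5.04


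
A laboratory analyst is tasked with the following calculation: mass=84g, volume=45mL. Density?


ρ = mass/volume
= 84/45
= 1.867 g/mL

1.867 g/mL


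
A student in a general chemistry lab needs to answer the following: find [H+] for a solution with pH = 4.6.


[H+] = 10^(-pH) = 10^(-4.6)
= 2.51×10^-5 M

2.51×10^-5 M


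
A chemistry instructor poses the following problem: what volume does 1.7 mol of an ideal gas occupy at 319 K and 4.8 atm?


PV = nRT  (R = 0.08206 L·atm/(mol·K))
V = nRT/P = 1.7×0.08206×319/4.8
= 9.271 L

9.271 L


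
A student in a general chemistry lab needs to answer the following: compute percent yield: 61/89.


% yield = actual/theoretical × 100
= 61/89 × 100
= 68.54%

68.54%


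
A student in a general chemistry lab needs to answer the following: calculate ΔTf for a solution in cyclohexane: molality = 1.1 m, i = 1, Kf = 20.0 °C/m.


ΔTf = Kf × m × i
= 20.0 × 1.1 × 1
= 22.0 °C

22.0 °C


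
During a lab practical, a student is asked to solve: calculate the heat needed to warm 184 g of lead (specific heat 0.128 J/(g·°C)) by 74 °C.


q = mcΔT = 184 × 0.128 × 74
= 1742.85 J

1742.85 J


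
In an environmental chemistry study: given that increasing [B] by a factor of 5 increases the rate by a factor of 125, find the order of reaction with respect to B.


rate ∝ [B]^n
5^n = 125 → n = 3
Order in B: 3

3


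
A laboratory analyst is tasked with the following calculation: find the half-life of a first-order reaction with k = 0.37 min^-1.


t½ = ln2/k = 0.693147/(0.37 min^-1)
= 1.873 min

1.873 min


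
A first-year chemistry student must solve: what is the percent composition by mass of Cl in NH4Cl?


M(NH4Cl) = 1×14.01 + 4×1.008 + 1×35.45 = 53.492 g/mol
Mass of Cl = 1 × 35.45 = 35.45 g/mol
% Cl = 35.45/53.492 × 100 = 66.27%

66.27%


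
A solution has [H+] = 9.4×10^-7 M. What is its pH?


pH = -log10([H+]) = -log10(9.4×10^-7)
= 7 - log10(9.4)
= 7 - 0.97
= 6.03

6.03


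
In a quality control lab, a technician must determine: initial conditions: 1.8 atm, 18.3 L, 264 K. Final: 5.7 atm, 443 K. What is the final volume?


P1V1/T1 = P2V2/T2
V2 = P1V1T2/(T1P2)
= 1.8×18.3×443/(264×5.7)
= 9.697 L

9.697 L


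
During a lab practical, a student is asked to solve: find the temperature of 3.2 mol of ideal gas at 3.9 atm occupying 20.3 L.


PV = nRT  (R = 0.08206 L·atm/(mol·K))
T = PV/(nR) = 3.9×20.3/(3.2×0.08206)
= 79.17/0.262592
= 301.49 K

301.49 K


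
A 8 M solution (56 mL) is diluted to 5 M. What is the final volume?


C1V1 = C2V2
8 × 56 = 5 × V2
V2 = 448/5 = 89.6 mL

89.6 mL


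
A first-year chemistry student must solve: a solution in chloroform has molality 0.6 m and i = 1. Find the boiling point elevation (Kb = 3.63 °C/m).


ΔTb = Kb × m × i
= 3.63 × 0.6 × 1
= 2.178 °C

2.178 °C


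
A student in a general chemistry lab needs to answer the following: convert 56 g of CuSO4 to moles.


M(CuSO4) = 159.62 g/mol
n = mass/M = 56/159.62 = 0.3508 mol

0.3508 mol


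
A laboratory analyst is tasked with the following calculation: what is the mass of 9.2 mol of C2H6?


M(C2H6) = 30.07 g/mol
mass = n × M = 9.2 × 30.07 = 276.64 g

276.64 g


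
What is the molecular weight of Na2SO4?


M(Na2SO4) = 2×22.99 + 1×32.07 + 4×16.0
= 45.98 + 32.07 + 64.0
= 142.05 g/mol

142.05 g/mol


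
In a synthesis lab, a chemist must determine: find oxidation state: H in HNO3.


H is +1 with nonmetals
Oxidation number: +1

+1


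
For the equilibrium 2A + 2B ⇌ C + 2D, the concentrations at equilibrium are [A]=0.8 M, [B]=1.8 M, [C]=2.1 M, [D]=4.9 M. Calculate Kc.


Kc = [C][D]^2/([A]^2[B]^2)
= (2.1^1 × 4.9^2)/(0.8^2 × 1.8^2)
= 50.421/2.0736
= 24.32

24.32


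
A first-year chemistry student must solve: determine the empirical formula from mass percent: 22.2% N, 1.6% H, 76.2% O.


Assume 100 g sample. Moles of each element:
  N: 22.2/14.01 = 1.585 mol
  H: 1.6/1.008 = 1.587 mol
  O: 76.2/16.0 = 4.763 mol
Divide by smallest (1.585):
  N: 1.585/1.585 = 1.0
  H: 1.587/1.585 = 1.0
  O: 4.763/1.585 = 3.01
Empirical formula: HNO3

HNO3


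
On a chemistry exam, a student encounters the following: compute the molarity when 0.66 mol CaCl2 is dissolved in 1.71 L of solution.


M = n/V = 0.66/1.71 = 0.386 mol/L

0.386 M


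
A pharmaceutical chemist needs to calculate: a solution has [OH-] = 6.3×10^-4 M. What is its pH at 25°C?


pOH = -log10([OH-]) = -log10(6.3×10^-4)
= 4 - log10(6.3) = 3.2
pH = 14 - pOH = 14 - 3.2 = 10.8

10.8


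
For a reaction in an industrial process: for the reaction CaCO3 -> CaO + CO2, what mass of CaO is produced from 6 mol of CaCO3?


Mole ratio CaO:CaCO3 = 1:1
n(CaO) = 6 × 1/1 = 6.000 mol
mass = 6.000 × 56.08 = 336.48 g

336.48 g


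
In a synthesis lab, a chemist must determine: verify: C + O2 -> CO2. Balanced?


Equation: C + O2 -> CO2
Check atoms: C: 1=1, O: 2=2
Balanced

Yes, balanced


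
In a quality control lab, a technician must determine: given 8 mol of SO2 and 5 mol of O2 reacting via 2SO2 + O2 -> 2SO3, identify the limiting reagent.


Mole ratio available / coefficient:
  SO2: 8/2 = 4.000
  O2: 5/1 = 5.000
Smaller ratio is limiting.

SO2


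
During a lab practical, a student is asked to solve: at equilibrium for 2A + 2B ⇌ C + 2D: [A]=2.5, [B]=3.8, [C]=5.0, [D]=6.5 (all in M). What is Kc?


Kc = [C][D]^2/([A]^2[B]^2)
= (5.0^1 × 6.5^2)/(2.5^2 × 3.8^2)
= 211.25/90.25
= 2.341

2.341


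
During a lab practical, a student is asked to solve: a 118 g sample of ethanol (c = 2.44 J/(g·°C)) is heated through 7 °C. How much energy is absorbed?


q = mcΔT = 118 × 2.44 × 7
= 2015.44 J

2015.44 J


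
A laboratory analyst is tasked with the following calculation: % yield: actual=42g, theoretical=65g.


% yield = actual/theoretical × 100
= 42/65 × 100
= 64.62%

64.62%


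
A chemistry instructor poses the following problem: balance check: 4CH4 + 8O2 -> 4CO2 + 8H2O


Equation: 4CH4 + 8O2 -> 4CO2 + 8H2O
Check atoms: C: 4=4, H: 16=16, O: 16=16
Balanced

Yes, balanced


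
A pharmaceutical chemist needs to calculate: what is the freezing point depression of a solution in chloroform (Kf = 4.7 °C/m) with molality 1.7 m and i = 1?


ΔTf = Kf × m × i
= 4.7 × 1.7 × 1
= 7.99 °C

7.99 °C


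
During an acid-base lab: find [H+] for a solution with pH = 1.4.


[H+] = 10^(-pH) = 10^(-1.4)
= 3.98×10^-2 M

3.98×10^-2 M


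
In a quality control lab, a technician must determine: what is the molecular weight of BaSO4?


M(BaSO4) = 1×137.33 + 1×32.07 + 4×16.0
= 137.33 + 32.07 + 64.0
= 233.4 g/mol

233.4 g/mol


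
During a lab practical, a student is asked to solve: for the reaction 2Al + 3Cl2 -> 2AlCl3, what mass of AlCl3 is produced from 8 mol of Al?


Mole ratio AlCl3:Al = 2:2
n(AlCl3) = 8 × 2/2 = 8.000 mol
mass = 8.000 × 133.33 = 1066.64 g

1066.64 g


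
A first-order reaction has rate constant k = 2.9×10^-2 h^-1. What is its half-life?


t½ = ln2/k = 0.693147/(2.9×10^-2 h^-1)
= 23.90 h

23.90 h


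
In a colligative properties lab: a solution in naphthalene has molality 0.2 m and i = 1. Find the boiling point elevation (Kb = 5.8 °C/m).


ΔTb = Kb × m × i
= 5.8 × 0.2 × 1
= 1.16 °C

1.16 °C


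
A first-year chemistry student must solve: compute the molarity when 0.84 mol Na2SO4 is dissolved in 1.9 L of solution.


M = n/V = 0.84/1.9 = 0.442 mol/L

0.442 M


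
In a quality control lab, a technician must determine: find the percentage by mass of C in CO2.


M(CO2) = 1×12.01 + 2×16.0 = 44.01 g/mol
Mass of C = 1 × 12.01 = 12.01 g/mol
% C = 12.01/44.01 × 100 = 27.29%

27.29%


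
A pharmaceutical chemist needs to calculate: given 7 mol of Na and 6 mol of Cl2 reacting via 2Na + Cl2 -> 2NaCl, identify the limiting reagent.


Mole ratio available / coefficient:
  Na: 7/2 = 3.500
  Cl2: 6/1 = 6.000
Smaller ratio is limiting.

Na


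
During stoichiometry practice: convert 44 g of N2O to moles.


M(N2O) = 44.02 g/mol
n = mass/M = 44/44.02 = 0.9995 mol

0.9995 mol


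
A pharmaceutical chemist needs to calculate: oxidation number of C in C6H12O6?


6x + 12(+1) + 6(-2) = 0, so x = +0
Oxidation number: +0

+0


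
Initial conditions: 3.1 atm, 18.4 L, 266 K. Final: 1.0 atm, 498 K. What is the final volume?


P1V1/T1 = P2V2/T2
V2 = P1V1T2/(T1P2)
= 3.1×18.4×498/(266×1.0)
= 106.789 L

106.789 L


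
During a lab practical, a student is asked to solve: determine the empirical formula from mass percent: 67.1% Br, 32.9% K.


Assume 100 g sample. Moles of each element:
  Br: 67.1/79.9 = 0.84 mol
  K: 32.9/39.1 = 0.841 mol
Divide by smallest (0.84):
  Br: 0.84/0.84 = 1.0
  K: 0.841/0.84 = 1.0
Empirical formula: KBr

KBr


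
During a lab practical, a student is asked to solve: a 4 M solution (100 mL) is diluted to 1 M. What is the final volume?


C1V1 = C2V2
4 × 100 = 1 × V2
V2 = 400/1 = 400.0 mL

400.0 mL


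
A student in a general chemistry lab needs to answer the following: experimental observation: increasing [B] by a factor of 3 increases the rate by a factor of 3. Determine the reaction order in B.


rate ∝ [B]^n
3^n = 3 → n = 1
Order in B: 1

1


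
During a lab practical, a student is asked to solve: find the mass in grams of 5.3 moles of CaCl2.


M(CaCl2) = 110.98 g/mol
mass = n × M = 5.3 × 110.98 = 588.19 g

588.19 g


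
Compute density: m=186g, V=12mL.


ρ = mass/volume
= 186/12
= 15.5 g/mL

15.5 g/mL


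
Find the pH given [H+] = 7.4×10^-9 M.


pH = -log10([H+]) = -log10(7.4×10^-9)
= 9 - log10(7.4)
= 9 - 0.87
= 8.13

8.13


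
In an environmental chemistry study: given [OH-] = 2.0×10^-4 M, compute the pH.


pOH = -log10([OH-]) = -log10(2.0×10^-4)
= 4 - log10(2.0) = 3.7
pH = 14 - pOH = 14 - 3.7 = 10.3

10.3


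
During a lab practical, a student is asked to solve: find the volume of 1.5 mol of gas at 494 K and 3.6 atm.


PV = nRT  (R = 0.08206 L·atm/(mol·K))
V = nRT/P = 1.5×0.08206×494/3.6
= 16.891 L

16.891 L


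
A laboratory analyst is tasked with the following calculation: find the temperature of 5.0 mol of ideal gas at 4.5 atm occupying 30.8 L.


PV = nRT  (R = 0.08206 L·atm/(mol·K))
T = PV/(nR) = 4.5×30.8/(5.0×0.08206)
= 138.60/0.410300
= 337.80 K

337.80 K


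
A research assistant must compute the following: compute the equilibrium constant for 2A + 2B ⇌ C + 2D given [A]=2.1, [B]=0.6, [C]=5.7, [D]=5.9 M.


Kc = [C][D]^2/([A]^2[B]^2)
= (5.7^1 × 5.9^2)/(2.1^2 × 0.6^2)
= 198.417/1.5876
= 125.0

125.0


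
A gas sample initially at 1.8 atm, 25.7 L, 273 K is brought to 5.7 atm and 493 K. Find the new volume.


P1V1/T1 = P2V2/T2
V2 = P1V1T2/(T1P2)
= 1.8×25.7×493/(273×5.7)
= 14.656 L

14.656 L


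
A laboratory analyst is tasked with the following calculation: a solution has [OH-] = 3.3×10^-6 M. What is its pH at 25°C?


pOH = -log10([OH-]) = -log10(3.3×10^-6)
= 6 - log10(3.3) = 5.48
pH = 14 - pOH = 14 - 5.48 = 8.52

8.52


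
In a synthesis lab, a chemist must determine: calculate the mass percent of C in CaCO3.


M(CaCO3) = 1×40.08 + 1×12.01 + 3×16.0 = 100.09 g/mol
Mass of C = 1 × 12.01 = 12.01 g/mol
% C = 12.01/100.09 × 100 = 12.00%

12.00%


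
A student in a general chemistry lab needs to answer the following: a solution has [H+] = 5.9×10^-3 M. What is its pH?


pH = -log10([H+]) = -log10(5.9×10^-3)
= 3 - log10(5.9)
= 3 - 0.77
= 2.23

2.23


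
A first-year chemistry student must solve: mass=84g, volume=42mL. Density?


ρ = mass/volume
= 84/42
= 2.0 g/mL

2.0 g/mL


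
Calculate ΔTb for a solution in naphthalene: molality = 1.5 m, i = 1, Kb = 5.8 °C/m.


ΔTb = Kb × m × i
= 5.8 × 1.5 × 1
= 8.7 °C

8.7 °C


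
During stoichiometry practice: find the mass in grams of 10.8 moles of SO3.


M(SO3) = 80.07 g/mol
mass = n × M = 10.8 × 80.07 = 864.76 g

864.76 g


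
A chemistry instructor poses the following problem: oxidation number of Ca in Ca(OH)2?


Group 2 metal: +2
Oxidation number: +2

+2


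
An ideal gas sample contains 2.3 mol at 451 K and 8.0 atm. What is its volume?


PV = nRT  (R = 0.08206 L·atm/(mol·K))
V = nRT/P = 2.3×0.08206×451/8.0
= 10.64 L

10.64 L


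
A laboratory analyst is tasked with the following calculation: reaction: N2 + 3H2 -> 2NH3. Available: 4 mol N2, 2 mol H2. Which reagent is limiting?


Mole ratio available / coefficient:
  N2: 4/1 = 4.000
  H2: 2/3 = 0.667
Smaller ratio is limiting.

H2


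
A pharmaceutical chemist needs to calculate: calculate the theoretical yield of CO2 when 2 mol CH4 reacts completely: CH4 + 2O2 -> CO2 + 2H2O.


Mole ratio CO2:CH4 = 1:1
n(CO2) = 2 × 1/1 = 2.000 mol
mass = 2.000 × 44.01 = 88.02 g

88.02 g


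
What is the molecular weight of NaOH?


M(NaOH) = 1×22.99 + 1×16.0 + 1×1.008
= 22.99 + 16.0 + 1.01
= 40.0 g/mol

40.0 g/mol


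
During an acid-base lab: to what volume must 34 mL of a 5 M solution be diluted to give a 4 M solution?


C1V1 = C2V2
5 × 34 = 4 × V2
V2 = 170/4 = 42.5 mL

42.5 mL


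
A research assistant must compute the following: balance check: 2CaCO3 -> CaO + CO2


Equation: 2CaCO3 -> CaO + CO2
Check atoms: C: 2≠1, Ca: 2≠1, O: 6≠3
Not balanced

No, not balanced


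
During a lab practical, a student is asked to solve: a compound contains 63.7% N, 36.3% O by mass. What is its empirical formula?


Assume 100 g sample. Moles of each element:
  N: 63.7/14.01 = 4.547 mol
  O: 36.3/16.0 = 2.269 mol
Divide by smallest (2.269):
  N: 4.547/2.269 = 2.0
  O: 2.269/2.269 = 1.0
Empirical formula: N2O

N2O


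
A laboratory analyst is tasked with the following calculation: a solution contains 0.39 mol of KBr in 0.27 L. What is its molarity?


M = n/V = 0.39/0.27 = 1.444 mol/L

1.444 M


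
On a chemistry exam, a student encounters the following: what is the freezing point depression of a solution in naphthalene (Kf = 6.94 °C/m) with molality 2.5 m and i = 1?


ΔTf = Kf × m × i
= 6.94 × 2.5 × 1
= 17.35 °C

17.35 °C


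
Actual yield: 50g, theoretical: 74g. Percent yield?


% yield = actual/theoretical × 100
= 50/74 × 100
= 67.57%

67.57%


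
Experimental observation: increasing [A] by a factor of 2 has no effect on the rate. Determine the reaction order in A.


rate ∝ [A]^n
rate ∝ [A]^0
Order in A: 0

0


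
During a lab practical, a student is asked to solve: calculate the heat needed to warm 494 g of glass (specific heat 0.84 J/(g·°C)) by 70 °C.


q = mcΔT = 494 × 0.84 × 70
= 29047.20 J

29047.20 J


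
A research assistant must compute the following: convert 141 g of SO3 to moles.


M(SO3) = 80.07 g/mol
n = mass/M = 141/80.07 = 1.761 mol

1.761 mol


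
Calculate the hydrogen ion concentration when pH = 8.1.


[H+] = 10^(-pH) = 10^(-8.1)
= 7.94×10^-9 M

7.94×10^-9 M


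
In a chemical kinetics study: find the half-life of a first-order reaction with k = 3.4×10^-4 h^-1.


t½ = ln2/k = 0.693147/(3.4×10^-4 h^-1)
= 2039 h

2039 h


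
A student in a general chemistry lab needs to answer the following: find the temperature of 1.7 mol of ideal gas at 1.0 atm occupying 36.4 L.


PV = nRT  (R = 0.08206 L·atm/(mol·K))
T = PV/(nR) = 1.0×36.4/(1.7×0.08206)
= 36.40/0.139502
= 260.93 K

260.93 K


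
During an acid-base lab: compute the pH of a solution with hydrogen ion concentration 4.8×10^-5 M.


pH = -log10([H+]) = -log10(4.8×10^-5)
= 5 - log10(4.8)
= 5 - 0.68
= 4.32

4.32


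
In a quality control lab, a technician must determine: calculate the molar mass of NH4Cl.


M(NH4Cl) = 1×14.01 + 4×1.008 + 1×35.45
= 14.01 + 4.03 + 35.45
= 53.49 g/mol

53.49 g/mol


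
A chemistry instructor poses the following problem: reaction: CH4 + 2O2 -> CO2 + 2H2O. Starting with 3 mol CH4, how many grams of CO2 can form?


Mole ratio CO2:CH4 = 1:1
n(CO2) = 3 × 1/1 = 3.000 mol
mass = 3.000 × 44.01 = 132.03 g

132.03 g


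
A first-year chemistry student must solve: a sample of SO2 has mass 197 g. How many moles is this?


M(SO2) = 64.07 g/mol
n = mass/M = 197/64.07 = 3.0748 mol

3.0748 mol


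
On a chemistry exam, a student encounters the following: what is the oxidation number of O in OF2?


F is always -1; 2(-1) + x = 0, so O = +2
Oxidation number: +2

+2


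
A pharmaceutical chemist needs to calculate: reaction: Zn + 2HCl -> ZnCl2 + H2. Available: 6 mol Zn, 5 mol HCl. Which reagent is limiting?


Mole ratio available / coefficient:
  Zn: 6/1 = 6.000
  HCl: 5/2 = 2.500
Smaller ratio is limiting.

HCl


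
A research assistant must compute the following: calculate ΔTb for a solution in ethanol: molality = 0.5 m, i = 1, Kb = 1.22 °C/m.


ΔTb = Kb × m × i
= 1.22 × 0.5 × 1
= 0.61 °C

0.61 °C


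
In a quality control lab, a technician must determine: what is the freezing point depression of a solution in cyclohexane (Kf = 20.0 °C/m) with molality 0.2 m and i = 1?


ΔTf = Kf × m × i
= 20.0 × 0.2 × 1
= 4.0 °C

4.0 °C


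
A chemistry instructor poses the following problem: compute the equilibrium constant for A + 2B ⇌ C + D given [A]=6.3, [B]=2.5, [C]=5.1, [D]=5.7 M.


Kc = [C][D]/([A][B]^2)
= (5.1^1 × 5.7^1)/(6.3^1 × 2.5^2)
= 29.07/39.375
= 0.7383

0.7383


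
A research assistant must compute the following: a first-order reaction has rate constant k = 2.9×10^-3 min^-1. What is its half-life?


t½ = ln2/k = 0.693147/(2.9×10^-3 min^-1)
= 239.0 min

239.0 min


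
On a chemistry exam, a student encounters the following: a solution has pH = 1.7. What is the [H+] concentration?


[H+] = 10^(-pH) = 10^(-1.7)
= 2.0×10^-2 M

2.0×10^-2 M


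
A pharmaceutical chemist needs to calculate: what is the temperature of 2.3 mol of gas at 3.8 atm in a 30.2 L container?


PV = nRT  (R = 0.08206 L·atm/(mol·K))
T = PV/(nR) = 3.8×30.2/(2.3×0.08206)
= 114.76/0.188738
= 608.04 K

608.04 K


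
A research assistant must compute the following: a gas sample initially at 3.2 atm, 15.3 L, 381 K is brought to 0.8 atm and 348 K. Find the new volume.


P1V1/T1 = P2V2/T2
V2 = P1V1T2/(T1P2)
= 3.2×15.3×348/(381×0.8)
= 55.899 L

55.899 L


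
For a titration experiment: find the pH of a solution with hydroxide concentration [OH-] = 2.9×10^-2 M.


pOH = -log10([OH-]) = -log10(2.9×10^-2)
= 2 - log10(2.9) = 1.54
pH = 14 - pOH = 14 - 1.54 = 12.46

12.46


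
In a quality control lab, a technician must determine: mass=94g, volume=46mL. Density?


ρ = mass/volume
= 94/46
= 2.043 g/mL

2.043 g/mL


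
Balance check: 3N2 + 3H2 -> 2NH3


Equation: 3N2 + 3H2 -> 2NH3
Check atoms: H: 6=6, N: 6≠2
Not balanced

No, not balanced


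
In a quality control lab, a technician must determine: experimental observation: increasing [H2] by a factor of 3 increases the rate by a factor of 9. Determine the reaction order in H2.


rate ∝ [H2]^n
3^n = 9 → n = 2
Order in H2: 2

2


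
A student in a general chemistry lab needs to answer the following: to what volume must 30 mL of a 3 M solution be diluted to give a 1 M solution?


C1V1 = C2V2
3 × 30 = 1 × V2
V2 = 90/1 = 90.0 mL

90.0 mL


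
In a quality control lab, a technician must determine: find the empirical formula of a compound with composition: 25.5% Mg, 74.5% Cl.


Assume 100 g sample. Moles of each element:
  Mg: 25.5/24.31 = 1.049 mol
  Cl: 74.5/35.45 = 2.102 mol
Divide by smallest (1.049):
  Mg: 1.049/1.049 = 1.0
  Cl: 2.102/1.049 = 2.0
Empirical formula: MgCl2

MgCl2


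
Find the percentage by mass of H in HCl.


M(HCl) = 1×1.008 + 1×35.45 = 36.458 g/mol
Mass of H = 1 × 1.008 = 1.008 g/mol
% H = 1.008/36.458 × 100 = 2.76%

2.76%


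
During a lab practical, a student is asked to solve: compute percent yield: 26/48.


% yield = actual/theoretical × 100
= 26/48 × 100
= 54.17%

54.17%


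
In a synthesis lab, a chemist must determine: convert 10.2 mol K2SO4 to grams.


M(K2SO4) = 174.27 g/mol
mass = n × M = 10.2 × 174.27 = 1777.55 g

1777.55 g


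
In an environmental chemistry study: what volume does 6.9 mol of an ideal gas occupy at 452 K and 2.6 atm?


PV = nRT  (R = 0.08206 L·atm/(mol·K))
V = nRT/P = 6.9×0.08206×452/2.6
= 98.434 L

98.434 L


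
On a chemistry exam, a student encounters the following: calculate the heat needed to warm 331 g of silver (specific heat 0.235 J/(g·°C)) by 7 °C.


q = mcΔT = 331 × 0.235 × 7
= 544.50 J

544.50 J


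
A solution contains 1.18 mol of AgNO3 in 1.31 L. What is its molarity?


M = n/V = 1.18/1.31 = 0.901 mol/L

0.901 M


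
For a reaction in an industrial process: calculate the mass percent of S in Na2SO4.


M(Na2SO4) = 2×22.99 + 1×32.07 + 4×16.0 = 142.05 g/mol
Mass of S = 1 × 32.07 = 32.07 g/mol
% S = 32.07/142.05 × 100 = 22.58%

22.58%


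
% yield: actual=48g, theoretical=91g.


% yield = actual/theoretical × 100
= 48/91 × 100
= 52.75%

52.75%


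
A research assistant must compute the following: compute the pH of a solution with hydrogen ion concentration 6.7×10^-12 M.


pH = -log10([H+]) = -log10(6.7×10^-12)
= 12 - log10(6.7)
= 12 - 0.83
= 11.17

11.17


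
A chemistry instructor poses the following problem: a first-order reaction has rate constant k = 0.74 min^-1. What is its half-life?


t½ = ln2/k = 0.693147/(0.74 min^-1)
= 0.9367 min

0.9367 min


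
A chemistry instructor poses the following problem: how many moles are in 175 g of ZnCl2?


M(ZnCl2) = 136.28 g/mol
n = mass/M = 175/136.28 = 1.2841 mol

1.2841 mol


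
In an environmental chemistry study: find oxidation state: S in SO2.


x + 2(-2) = 0, so x = +4
Oxidation number: +4

+4


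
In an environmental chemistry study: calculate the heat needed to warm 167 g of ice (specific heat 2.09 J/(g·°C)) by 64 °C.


q = mcΔT = 167 × 2.09 × 64
= 22337.92 J

22337.92 J


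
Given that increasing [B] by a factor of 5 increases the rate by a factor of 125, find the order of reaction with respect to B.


rate ∝ [B]^n
5^n = 125 → n = 3
Order in B: 3

3


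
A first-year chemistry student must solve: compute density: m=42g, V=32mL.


ρ = mass/volume
= 42/32
= 1.312 g/mL

1.312 g/mL


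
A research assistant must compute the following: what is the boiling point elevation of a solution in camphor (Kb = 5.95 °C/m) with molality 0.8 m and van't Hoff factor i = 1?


ΔTb = Kb × m × i
= 5.95 × 0.8 × 1
= 4.76 °C

4.76 °C


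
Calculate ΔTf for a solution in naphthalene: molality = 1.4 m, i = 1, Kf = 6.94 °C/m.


ΔTf = Kf × m × i
= 6.94 × 1.4 × 1
= 9.716 °C

9.716 °C


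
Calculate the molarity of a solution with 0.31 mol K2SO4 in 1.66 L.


M = n/V = 0.31/1.66 = 0.187 mol/L

0.187 M


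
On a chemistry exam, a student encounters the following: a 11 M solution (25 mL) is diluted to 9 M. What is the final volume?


C1V1 = C2V2
11 × 25 = 9 × V2
V2 = 275/9 = 30.56 mL

30.56 mL


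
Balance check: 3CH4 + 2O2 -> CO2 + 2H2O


Equation: 3CH4 + 2O2 -> CO2 + 2H2O
Check atoms: C: 3≠1, H: 12≠4, O: 4=4
Not balanced

No, not balanced


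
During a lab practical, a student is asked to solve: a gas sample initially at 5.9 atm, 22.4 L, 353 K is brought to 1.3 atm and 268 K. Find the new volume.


P1V1/T1 = P2V2/T2
V2 = P1V1T2/(T1P2)
= 5.9×22.4×268/(353×1.3)
= 77.182 L

77.182 L


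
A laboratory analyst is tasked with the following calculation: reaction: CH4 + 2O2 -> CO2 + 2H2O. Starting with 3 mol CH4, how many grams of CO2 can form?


Mole ratio CO2:CH4 = 1:1
n(CO2) = 3 × 1/1 = 3.000 mol
mass = 3.000 × 44.01 = 132.03 g

132.03 g


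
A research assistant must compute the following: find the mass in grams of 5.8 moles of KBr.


M(KBr) = 119.0 g/mol
mass = n × M = 5.8 × 119.0 = 690.20 g

690.20 g


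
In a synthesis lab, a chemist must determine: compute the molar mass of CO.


M(CO) = 1×12.01 + 1×16.0
= 12.01 + 16.0
= 28.01 g/mol

28.01 g/mol


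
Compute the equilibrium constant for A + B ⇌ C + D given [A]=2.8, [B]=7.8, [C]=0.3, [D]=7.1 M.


Kc = [C][D]/([A][B])
= (0.3^1 × 7.1^1)/(2.8^1 × 7.8^1)
= 2.13/21.84
= 0.09753

0.09753


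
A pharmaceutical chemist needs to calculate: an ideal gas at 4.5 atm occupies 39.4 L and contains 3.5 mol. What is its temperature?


PV = nRT  (R = 0.08206 L·atm/(mol·K))
T = PV/(nR) = 4.5×39.4/(3.5×0.08206)
= 177.30/0.287210
= 617.32 K

617.32 K


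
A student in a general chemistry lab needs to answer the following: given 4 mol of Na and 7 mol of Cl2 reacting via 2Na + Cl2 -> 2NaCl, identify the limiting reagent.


Mole ratio available / coefficient:
  Na: 4/2 = 2.000
  Cl2: 7/1 = 7.000
Smaller ratio is limiting.

Na


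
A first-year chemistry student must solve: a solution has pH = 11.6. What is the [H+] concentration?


[H+] = 10^(-pH) = 10^(-11.6)
= 2.51×10^-12 M

2.51×10^-12 M


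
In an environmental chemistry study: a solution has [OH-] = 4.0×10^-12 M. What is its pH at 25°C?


pOH = -log10([OH-]) = -log10(4.0×10^-12)
= 12 - log10(4.0) = 11.4
pH = 14 - pOH = 14 - 11.4 = 2.6

2.6


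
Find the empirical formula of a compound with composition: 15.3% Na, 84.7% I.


Assume 100 g sample. Moles of each element:
  Na: 15.3/22.99 = 0.666 mol
  I: 84.7/126.9 = 0.667 mol
Divide by smallest (0.666):
  Na: 0.666/0.666 = 1.0
  I: 0.667/0.666 = 1.0
Empirical formula: NaI

NaI


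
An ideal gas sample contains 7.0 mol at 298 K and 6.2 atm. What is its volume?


PV = nRT  (R = 0.08206 L·atm/(mol·K))
V = nRT/P = 7.0×0.08206×298/6.2
= 27.609 L

27.609 L


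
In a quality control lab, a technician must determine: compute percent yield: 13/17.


% yield = actual/theoretical × 100
= 13/17 × 100
= 76.47%

76.47%


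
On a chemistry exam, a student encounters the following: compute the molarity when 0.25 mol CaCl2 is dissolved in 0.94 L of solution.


M = n/V = 0.25/0.94 = 0.266 mol/L

0.266 M


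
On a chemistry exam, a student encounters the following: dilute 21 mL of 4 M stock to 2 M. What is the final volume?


C1V1 = C2V2
4 × 21 = 2 × V2
V2 = 84/2 = 42.0 mL

42.0 mL


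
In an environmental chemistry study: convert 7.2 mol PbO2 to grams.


M(PbO2) = 239.2 g/mol
mass = n × M = 7.2 × 239.2 = 1722.24 g

1722.24 g


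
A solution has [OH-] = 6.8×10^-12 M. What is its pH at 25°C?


pOH = -log10([OH-]) = -log10(6.8×10^-12)
= 12 - log10(6.8) = 11.17
pH = 14 - pOH = 14 - 11.17 = 2.83

2.83


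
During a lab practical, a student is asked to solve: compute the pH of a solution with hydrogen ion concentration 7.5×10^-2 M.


pH = -log10([H+]) = -log10(7.5×10^-2)
= 2 - log10(7.5)
= 2 - 0.88
= 1.12

1.12


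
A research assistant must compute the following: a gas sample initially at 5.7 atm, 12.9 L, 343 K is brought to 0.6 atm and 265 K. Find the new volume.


P1V1/T1 = P2V2/T2
V2 = P1V1T2/(T1P2)
= 5.7×12.9×265/(343×0.6)
= 94.681 L

94.681 L


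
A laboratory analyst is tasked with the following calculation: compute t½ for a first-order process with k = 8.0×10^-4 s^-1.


t½ = ln2/k = 0.693147/(8.0×10^-4 s^-1)
= 866.4 s

866.4 s


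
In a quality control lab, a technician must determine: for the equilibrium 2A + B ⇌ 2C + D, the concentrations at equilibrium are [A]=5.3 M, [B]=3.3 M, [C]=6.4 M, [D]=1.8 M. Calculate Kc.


Kc = [C]^2[D]/([A]^2[B])
= (6.4^2 × 1.8^1)/(5.3^2 × 3.3^1)
= 73.728/92.697
= 0.7954

0.7954


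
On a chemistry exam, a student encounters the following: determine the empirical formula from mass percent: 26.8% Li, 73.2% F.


Assume 100 g sample. Moles of each element:
  Li: 26.8/6.94 = 3.862 mol
  F: 73.2/19.0 = 3.853 mol
Divide by smallest (3.853):
  Li: 3.862/3.853 = 1.0
  F: 3.853/3.853 = 1.0
Empirical formula: LiF

LiF


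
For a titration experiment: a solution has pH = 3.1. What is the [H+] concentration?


[H+] = 10^(-pH) = 10^(-3.1)
= 7.94×10^-4 M

7.94×10^-4 M


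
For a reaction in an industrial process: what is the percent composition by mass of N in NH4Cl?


M(NH4Cl) = 1×14.01 + 4×1.008 + 1×35.45 = 53.492 g/mol
Mass of N = 1 × 14.01 = 14.01 g/mol
% N = 14.01/53.492 × 100 = 26.19%

26.19%


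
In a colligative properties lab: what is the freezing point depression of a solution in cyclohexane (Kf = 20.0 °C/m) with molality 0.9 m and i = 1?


ΔTf = Kf × m × i
= 20.0 × 0.9 × 1
= 18.0 °C

18.0 °C


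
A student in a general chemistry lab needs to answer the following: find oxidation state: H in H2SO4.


H is +1 with nonmetals
Oxidation number: +1

+1


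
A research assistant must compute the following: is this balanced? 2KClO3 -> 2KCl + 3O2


Equation: 2KClO3 -> 2KCl + 3O2
Check atoms: Cl: 2=2, K: 2=2, O: 6=6
Balanced

Yes, balanced


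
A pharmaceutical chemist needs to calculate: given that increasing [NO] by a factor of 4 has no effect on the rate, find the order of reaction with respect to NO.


rate ∝ [NO]^n
rate ∝ [NO]^0
Order in NO: 0

0


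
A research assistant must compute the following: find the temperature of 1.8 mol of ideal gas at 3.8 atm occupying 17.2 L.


PV = nRT  (R = 0.08206 L·atm/(mol·K))
T = PV/(nR) = 3.8×17.2/(1.8×0.08206)
= 65.36/0.147708
= 442.49 K

442.49 K


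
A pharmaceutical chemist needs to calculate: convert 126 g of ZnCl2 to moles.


M(ZnCl2) = 136.28 g/mol
n = mass/M = 126/136.28 = 0.9246 mol

0.9246 mol


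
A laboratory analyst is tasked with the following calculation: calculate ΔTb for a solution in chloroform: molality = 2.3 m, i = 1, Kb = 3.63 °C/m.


ΔTb = Kb × m × i
= 3.63 × 2.3 × 1
= 8.349 °C

8.349 °C


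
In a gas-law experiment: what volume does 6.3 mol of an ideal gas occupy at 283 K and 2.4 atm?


PV = nRT  (R = 0.08206 L·atm/(mol·K))
V = nRT/P = 6.3×0.08206×283/2.4
= 60.96 L

60.96 L
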